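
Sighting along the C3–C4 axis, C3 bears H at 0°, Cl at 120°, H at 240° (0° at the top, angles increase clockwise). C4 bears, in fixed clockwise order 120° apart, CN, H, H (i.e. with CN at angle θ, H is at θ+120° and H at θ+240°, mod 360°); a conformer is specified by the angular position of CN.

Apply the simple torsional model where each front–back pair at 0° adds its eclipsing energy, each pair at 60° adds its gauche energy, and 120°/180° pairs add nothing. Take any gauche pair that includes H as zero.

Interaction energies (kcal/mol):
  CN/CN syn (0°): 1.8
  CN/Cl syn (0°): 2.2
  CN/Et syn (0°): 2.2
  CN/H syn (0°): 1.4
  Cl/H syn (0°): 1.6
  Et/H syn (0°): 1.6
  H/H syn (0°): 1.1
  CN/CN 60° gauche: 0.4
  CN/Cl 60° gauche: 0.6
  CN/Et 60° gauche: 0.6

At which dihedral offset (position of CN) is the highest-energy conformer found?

CN at 0° (eclipsed): H–CN eclipsed, Cl–H eclipsed, H–H eclipsed; 1.4 + 1.6 + 1.1 = 4.1 kcal/mol.
CN at 60° (staggered): Cl–CN gauche; 0.6 = 0.6 kcal/mol.
CN at 120° (eclipsed): H–H eclipsed, Cl–CN eclipsed, H–H eclipsed; 1.1 + 2.2 + 1.1 = 4.4 kcal/mol.
CN at 180° (staggered): Cl–CN gauche; 0.6 = 0.6 kcal/mol.
CN at 240° (eclipsed): H–H eclipsed, Cl–H eclipsed, H–CN eclipsed; 1.1 + 1.6 + 1.4 = 4.1 kcal/mol.
CN at 300° (staggered): no non-H gauche contacts → 0.0 kcal/mol.
The maximum (4.4 kcal/mol) occurs with CN at 120°.

120°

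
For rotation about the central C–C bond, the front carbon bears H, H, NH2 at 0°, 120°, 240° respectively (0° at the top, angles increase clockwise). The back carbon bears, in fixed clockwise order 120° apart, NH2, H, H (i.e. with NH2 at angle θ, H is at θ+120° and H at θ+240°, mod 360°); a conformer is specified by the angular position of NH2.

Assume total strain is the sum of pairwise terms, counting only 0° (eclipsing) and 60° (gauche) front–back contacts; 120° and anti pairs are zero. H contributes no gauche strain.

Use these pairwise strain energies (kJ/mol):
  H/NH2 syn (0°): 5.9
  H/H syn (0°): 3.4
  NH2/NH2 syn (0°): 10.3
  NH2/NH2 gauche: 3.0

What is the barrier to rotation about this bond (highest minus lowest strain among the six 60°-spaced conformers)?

NH2 at 0° (eclipsed): H–NH2 eclipsed, H–H eclipsed, NH2–H eclipsed; 5.9 + 3.4 + 5.9 = 15.2 kJ/mol.
NH2 at 60° (staggered): no non-H gauche contacts → 0.0 kJ/mol.
NH2 at 120° (eclipsed): H–H eclipsed, H–NH2 eclipsed, NH2–H eclipsed; 3.4 + 5.9 + 5.9 = 15.2 kJ/mol.
NH2 at 180° (staggered): NH2–NH2 gauche; 3.0 = 3.0 kJ/mol.
NH2 at 240° (eclipsed): H–H eclipsed, H–H eclipsed, NH2–NH2 eclipsed; 3.4 + 3.4 + 10.3 = 17.1 kJ/mol.
NH2 at 300° (staggered): NH2–NH2 gauche; 3.0 = 3.0 kJ/mol.
Max at 240° (17.1 kJ/mol), min at 60° (0.0 kJ/mol); barrier = 17.1 kJ/mol.

17.1 kJ/mol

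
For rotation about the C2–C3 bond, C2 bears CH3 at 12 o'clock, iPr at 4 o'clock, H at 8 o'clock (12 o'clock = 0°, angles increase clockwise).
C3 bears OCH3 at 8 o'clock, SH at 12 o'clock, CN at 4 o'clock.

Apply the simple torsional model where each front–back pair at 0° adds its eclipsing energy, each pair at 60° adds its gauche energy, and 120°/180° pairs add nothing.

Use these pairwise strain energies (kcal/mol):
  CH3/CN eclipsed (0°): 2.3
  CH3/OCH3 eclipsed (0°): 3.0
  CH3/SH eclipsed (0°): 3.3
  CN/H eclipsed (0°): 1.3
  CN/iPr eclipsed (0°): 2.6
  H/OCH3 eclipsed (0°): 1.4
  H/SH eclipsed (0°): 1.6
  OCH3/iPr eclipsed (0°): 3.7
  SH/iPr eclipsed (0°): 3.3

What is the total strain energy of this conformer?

This conformer (eclipsed): CH3–SH eclipsed, iPr–CN eclipsed, H–OCH3 eclipsed; 3.3 + 2.6 + 1.4 = 7.3 kcal/mol.

7.3 kcal/mol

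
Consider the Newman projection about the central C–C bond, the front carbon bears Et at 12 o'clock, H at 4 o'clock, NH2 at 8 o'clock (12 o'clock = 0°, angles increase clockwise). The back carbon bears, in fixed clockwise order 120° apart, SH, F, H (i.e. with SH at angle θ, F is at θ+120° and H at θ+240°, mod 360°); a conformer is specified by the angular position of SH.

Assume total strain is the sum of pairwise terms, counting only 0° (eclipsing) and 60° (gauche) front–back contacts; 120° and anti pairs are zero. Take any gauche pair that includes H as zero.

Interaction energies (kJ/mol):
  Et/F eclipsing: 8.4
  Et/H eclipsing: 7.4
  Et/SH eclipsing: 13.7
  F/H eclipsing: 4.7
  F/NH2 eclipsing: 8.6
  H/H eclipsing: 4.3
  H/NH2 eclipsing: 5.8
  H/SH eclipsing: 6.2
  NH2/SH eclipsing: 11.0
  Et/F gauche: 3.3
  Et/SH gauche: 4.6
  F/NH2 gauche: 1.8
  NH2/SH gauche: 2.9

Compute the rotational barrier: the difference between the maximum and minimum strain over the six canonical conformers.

SH at 0° (eclipsed): Et–SH eclipsed, H–F eclipsed, NH2–H eclipsed; 13.7 + 4.7 + 5.8 = 24.2 kJ/mol.
SH at 60° (staggered): Et–SH gauche, NH2–F gauche; 4.6 + 1.8 = 6.4 kJ/mol.
SH at 120° (eclipsed): Et–H eclipsed, H–SH eclipsed, NH2–F eclipsed; 7.4 + 6.2 + 8.6 = 22.2 kJ/mol.
SH at 180° (staggered): Et–F gauche, NH2–SH gauche, NH2–F gauche; 3.3 + 2.9 + 1.8 = 8.0 kJ/mol.
SH at 240° (eclipsed): Et–F eclipsed, H–H eclipsed, NH2–SH eclipsed; 8.4 + 4.3 + 11.0 = 23.7 kJ/mol.
SH at 300° (staggered): Et–SH gauche, Et–F gauche, NH2–SH gauche; 4.6 + 3.3 + 2.9 = 10.8 kJ/mol.
Max at 0° (24.2 kJ/mol), min at 60° (6.4 kJ/mol); barrier = 17.8 kJ/mol.

17.8 kJ/mol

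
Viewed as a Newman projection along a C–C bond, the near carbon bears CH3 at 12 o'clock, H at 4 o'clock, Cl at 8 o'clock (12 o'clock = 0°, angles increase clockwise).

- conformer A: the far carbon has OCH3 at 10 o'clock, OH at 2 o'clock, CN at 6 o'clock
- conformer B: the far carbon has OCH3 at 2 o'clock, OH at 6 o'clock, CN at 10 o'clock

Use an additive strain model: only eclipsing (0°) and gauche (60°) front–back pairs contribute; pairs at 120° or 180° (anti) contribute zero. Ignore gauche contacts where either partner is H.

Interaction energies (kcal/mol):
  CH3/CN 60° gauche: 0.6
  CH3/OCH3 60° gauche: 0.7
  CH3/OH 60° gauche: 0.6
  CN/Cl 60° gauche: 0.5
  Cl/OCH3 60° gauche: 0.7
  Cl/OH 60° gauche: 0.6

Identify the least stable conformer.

A

A (staggered): CH3(0°)/OCH3(300°) gauche 0.7; CH3(0°)/OH(60°) gauche 0.6; Cl(240°)/OCH3(300°) gauche 0.7; Cl(240°)/CN(180°) gauche 0.5 → 2.5 kcal/mol.
B (staggered): CH3(0°)/OCH3(60°) gauche 0.7; CH3(0°)/CN(300°) gauche 0.6; Cl(240°)/OH(180°) gauche 0.6; Cl(240°)/CN(300°) gauche 0.5 → 2.4 kcal/mol.
A has the highest total (2.5 kcal/mol).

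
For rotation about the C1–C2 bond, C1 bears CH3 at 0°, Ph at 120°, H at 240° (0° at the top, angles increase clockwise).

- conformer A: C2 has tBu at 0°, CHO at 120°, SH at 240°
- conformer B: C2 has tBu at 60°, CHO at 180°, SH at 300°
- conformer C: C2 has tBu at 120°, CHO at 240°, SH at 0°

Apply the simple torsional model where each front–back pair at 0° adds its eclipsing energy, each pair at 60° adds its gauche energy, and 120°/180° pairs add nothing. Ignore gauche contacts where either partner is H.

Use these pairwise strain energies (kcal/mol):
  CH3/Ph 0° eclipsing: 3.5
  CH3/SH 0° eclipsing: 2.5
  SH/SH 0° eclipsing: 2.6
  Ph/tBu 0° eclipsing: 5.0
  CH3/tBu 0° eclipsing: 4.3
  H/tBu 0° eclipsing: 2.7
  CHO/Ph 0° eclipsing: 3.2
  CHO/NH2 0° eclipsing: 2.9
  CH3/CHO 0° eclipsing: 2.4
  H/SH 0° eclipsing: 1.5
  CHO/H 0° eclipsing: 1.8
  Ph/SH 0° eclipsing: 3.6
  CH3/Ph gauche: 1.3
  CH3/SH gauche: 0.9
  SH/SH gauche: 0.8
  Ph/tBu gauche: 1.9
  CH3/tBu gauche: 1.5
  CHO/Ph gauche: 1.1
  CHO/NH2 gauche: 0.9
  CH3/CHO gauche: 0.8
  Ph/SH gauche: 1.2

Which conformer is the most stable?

A is eclipsed. CH3 at 0° is eclipsed with tBu at 0° (4.3); Ph at 120° is eclipsed with CHO at 120° (3.2); H at 240° is eclipsed with SH at 240° (1.5). Total 9.0 kcal/mol.
B is staggered. CH3 at 0° is gauche with tBu at 60° (1.5); CH3 at 0° is gauche with SH at 300° (0.9); Ph at 120° is gauche with tBu at 60° (1.9); Ph at 120° is gauche with CHO at 180° (1.1). Total 5.4 kcal/mol.
C is eclipsed. CH3 at 0° is eclipsed with SH at 0° (2.5); Ph at 120° is eclipsed with tBu at 120° (5.0); H at 240° is eclipsed with CHO at 240° (1.8). Total 9.3 kcal/mol.
B has the lowest total (5.4 kcal/mol).

B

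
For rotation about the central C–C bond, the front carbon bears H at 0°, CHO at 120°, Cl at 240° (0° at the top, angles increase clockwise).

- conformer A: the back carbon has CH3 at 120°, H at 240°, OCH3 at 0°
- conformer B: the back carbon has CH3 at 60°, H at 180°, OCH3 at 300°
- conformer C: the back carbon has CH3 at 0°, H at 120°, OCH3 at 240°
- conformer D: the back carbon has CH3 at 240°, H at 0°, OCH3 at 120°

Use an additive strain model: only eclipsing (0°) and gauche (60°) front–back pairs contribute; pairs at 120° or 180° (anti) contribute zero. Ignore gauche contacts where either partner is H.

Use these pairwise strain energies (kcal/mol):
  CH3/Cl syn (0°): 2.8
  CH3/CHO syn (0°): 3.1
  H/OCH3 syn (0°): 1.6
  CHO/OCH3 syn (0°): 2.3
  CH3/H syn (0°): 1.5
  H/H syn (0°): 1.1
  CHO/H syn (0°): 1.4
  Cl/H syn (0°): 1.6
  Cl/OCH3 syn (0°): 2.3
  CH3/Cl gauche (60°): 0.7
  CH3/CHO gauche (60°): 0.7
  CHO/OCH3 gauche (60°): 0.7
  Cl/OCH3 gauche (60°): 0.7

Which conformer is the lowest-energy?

B

A is eclipsed. H at 0° is eclipsed with OCH3 at 0° (1.6); CHO at 120° is eclipsed with CH3 at 120° (3.1); Cl at 240° is eclipsed with H at 240° (1.6). Total 6.3 kcal/mol.
B is staggered. CHO at 120° is gauche with CH3 at 60° (0.7); Cl at 240° is gauche with OCH3 at 300° (0.7). Total 1.4 kcal/mol.
C is eclipsed. H at 0° is eclipsed with CH3 at 0° (1.5); CHO at 120° is eclipsed with H at 120° (1.4); Cl at 240° is eclipsed with OCH3 at 240° (2.3). Total 5.2 kcal/mol.
D is eclipsed. H at 0° is eclipsed with H at 0° (1.1); CHO at 120° is eclipsed with OCH3 at 120° (2.3); Cl at 240° is eclipsed with CH3 at 240° (2.8). Total 6.2 kcal/mol.
B has the lowest total (1.4 kcal/mol).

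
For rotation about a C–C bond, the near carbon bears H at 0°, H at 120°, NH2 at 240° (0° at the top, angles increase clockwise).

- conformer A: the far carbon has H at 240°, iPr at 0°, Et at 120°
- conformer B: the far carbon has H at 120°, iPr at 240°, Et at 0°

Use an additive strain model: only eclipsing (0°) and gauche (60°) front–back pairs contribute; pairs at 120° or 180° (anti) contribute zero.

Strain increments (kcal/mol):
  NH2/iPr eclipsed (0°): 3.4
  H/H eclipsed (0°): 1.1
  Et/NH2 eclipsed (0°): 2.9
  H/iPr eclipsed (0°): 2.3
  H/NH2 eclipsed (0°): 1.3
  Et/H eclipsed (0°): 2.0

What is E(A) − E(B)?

-0.9 kcal/mol

A (eclipsed): H–iPr eclipsed, H–Et eclipsed, NH2–H eclipsed; 2.3 + 2.0 + 1.3 = 5.6 kcal/mol.
B (eclipsed): H–Et eclipsed, H–H eclipsed, NH2–iPr eclipsed; 2.0 + 1.1 + 3.4 = 6.5 kcal/mol.
E(A) − E(B) = 5.6 − 6.5 = -0.9 kcal/mol.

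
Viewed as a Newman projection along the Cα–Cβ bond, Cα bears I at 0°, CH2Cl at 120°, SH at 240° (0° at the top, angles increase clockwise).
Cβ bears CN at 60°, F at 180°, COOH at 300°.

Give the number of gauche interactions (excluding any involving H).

6

Non-H gauche pairs: I(0°)/CN(60°); I(0°)/COOH(300°); CH2Cl(120°)/CN(60°); CH2Cl(120°)/F(180°); SH(240°)/F(180°); SH(240°)/COOH(300°) — 6 interactions.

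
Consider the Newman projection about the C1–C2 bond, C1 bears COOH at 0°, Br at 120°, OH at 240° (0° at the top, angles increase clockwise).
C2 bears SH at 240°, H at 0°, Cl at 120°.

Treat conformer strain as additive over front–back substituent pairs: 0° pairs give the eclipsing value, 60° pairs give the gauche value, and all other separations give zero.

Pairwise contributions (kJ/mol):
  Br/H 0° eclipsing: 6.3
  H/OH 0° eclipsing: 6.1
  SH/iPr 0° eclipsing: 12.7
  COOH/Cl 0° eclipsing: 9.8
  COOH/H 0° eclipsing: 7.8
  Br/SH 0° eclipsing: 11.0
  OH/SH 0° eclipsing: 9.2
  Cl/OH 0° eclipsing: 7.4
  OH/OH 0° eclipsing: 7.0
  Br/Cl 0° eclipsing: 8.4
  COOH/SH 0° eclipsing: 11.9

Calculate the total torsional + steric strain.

This conformer (eclipsed): COOH(0°)/H(0°) eclipsed 7.8; Br(120°)/Cl(120°) eclipsed 8.4; OH(240°)/SH(240°) eclipsed 9.2 → 25.4 kJ/mol.

25.4 kJ/mol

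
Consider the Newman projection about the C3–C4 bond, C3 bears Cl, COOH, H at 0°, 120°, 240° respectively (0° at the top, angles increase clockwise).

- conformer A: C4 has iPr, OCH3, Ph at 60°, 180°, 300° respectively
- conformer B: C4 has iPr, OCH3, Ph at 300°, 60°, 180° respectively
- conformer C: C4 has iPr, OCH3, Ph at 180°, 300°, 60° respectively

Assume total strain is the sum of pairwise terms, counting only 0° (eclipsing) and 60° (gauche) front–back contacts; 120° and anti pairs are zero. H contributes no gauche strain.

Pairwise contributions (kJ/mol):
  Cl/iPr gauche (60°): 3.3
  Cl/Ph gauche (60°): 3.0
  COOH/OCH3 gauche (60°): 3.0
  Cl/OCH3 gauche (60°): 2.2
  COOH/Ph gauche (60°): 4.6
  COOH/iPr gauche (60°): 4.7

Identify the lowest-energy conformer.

B

A (staggered): Cl(0°)/iPr(60°) gauche 3.3; Cl(0°)/Ph(300°) gauche 3.0; COOH(120°)/iPr(60°) gauche 4.7; COOH(120°)/OCH3(180°) gauche 3.0 → 14.0 kJ/mol.
B (staggered): Cl(0°)/iPr(300°) gauche 3.3; Cl(0°)/OCH3(60°) gauche 2.2; COOH(120°)/OCH3(60°) gauche 3.0; COOH(120°)/Ph(180°) gauche 4.6 → 13.1 kJ/mol.
C (staggered): Cl(0°)/OCH3(300°) gauche 2.2; Cl(0°)/Ph(60°) gauche 3.0; COOH(120°)/iPr(180°) gauche 4.7; COOH(120°)/Ph(60°) gauche 4.6 → 14.5 kJ/mol.
B has the lowest total (13.1 kJ/mol).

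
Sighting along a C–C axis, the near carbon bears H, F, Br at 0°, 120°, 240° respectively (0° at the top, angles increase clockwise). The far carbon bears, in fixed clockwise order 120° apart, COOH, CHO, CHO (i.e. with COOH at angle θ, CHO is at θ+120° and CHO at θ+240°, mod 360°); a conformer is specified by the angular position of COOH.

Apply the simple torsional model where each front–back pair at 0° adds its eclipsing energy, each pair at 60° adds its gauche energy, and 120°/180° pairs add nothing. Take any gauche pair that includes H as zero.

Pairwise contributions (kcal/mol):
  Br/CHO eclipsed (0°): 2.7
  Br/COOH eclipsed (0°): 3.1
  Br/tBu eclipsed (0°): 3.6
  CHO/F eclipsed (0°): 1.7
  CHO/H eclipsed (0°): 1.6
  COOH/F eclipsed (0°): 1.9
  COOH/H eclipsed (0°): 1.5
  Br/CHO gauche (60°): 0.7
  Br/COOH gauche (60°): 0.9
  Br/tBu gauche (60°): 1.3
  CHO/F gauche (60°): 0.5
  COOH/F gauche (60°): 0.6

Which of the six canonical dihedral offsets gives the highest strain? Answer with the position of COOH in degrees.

COOH at 0° is eclipsed. H at 0° is eclipsed with COOH at 0° (1.5); F at 120° is eclipsed with CHO at 120° (1.7); Br at 240° is eclipsed with CHO at 240° (2.7). Total 5.9 kcal/mol.
COOH at 60° is staggered. F at 120° is gauche with COOH at 60° (0.6); F at 120° is gauche with CHO at 180° (0.5); Br at 240° is gauche with CHO at 180° (0.7); Br at 240° is gauche with CHO at 300° (0.7). Total 2.5 kcal/mol.
COOH at 120° is eclipsed. H at 0° is eclipsed with CHO at 0° (1.6); F at 120° is eclipsed with COOH at 120° (1.9); Br at 240° is eclipsed with CHO at 240° (2.7). Total 6.2 kcal/mol.
COOH at 180° is staggered. F at 120° is gauche with COOH at 180° (0.6); F at 120° is gauche with CHO at 60° (0.5); Br at 240° is gauche with COOH at 180° (0.9); Br at 240° is gauche with CHO at 300° (0.7). Total 2.7 kcal/mol.
COOH at 240° is eclipsed. H at 0° is eclipsed with CHO at 0° (1.6); F at 120° is eclipsed with CHO at 120° (1.7); Br at 240° is eclipsed with COOH at 240° (3.1). Total 6.4 kcal/mol.
COOH at 300° is staggered. F at 120° is gauche with CHO at 60° (0.5); F at 120° is gauche with CHO at 180° (0.5); Br at 240° is gauche with COOH at 300° (0.9); Br at 240° is gauche with CHO at 180° (0.7). Total 2.6 kcal/mol.
The maximum (6.4 kcal/mol) occurs with COOH at 240°.

240°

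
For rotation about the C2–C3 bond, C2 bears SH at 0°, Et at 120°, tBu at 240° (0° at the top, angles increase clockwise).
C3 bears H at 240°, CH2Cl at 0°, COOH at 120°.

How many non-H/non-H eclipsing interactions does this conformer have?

Non-H eclipsing pairs: SH(0°)/CH2Cl(0°); Et(120°)/COOH(120°) — 2 interactions.

2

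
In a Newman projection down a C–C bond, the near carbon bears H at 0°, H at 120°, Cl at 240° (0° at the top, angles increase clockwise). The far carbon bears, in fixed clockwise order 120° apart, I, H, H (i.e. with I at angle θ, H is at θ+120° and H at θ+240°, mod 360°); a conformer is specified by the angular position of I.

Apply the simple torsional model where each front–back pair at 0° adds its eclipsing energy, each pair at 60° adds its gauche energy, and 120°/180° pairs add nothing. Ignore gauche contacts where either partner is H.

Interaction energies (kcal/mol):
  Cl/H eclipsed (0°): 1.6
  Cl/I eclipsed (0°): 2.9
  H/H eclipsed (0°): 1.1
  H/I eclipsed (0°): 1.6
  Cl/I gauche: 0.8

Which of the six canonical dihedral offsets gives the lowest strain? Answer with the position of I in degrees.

I at 0° is eclipsed. H at 0° is eclipsed with I at 0° (1.6); H at 120° is eclipsed with H at 120° (1.1); Cl at 240° is eclipsed with H at 240° (1.6). Total 4.3 kcal/mol.
I at 60° (staggered): no non-H gauche contacts → 0.0 kcal/mol.
I at 120° is eclipsed. H at 0° is eclipsed with H at 0° (1.1); H at 120° is eclipsed with I at 120° (1.6); Cl at 240° is eclipsed with H at 240° (1.6). Total 4.3 kcal/mol.
I at 180° is staggered. Cl at 240° is gauche with I at 180° (0.8). Total 0.8 kcal/mol.
I at 240° is eclipsed. H at 0° is eclipsed with H at 0° (1.1); H at 120° is eclipsed with H at 120° (1.1); Cl at 240° is eclipsed with I at 240° (2.9). Total 5.1 kcal/mol.
I at 300° is staggered. Cl at 240° is gauche with I at 300° (0.8). Total 0.8 kcal/mol.
The minimum (0.0 kcal/mol) occurs with I at 60°.

60°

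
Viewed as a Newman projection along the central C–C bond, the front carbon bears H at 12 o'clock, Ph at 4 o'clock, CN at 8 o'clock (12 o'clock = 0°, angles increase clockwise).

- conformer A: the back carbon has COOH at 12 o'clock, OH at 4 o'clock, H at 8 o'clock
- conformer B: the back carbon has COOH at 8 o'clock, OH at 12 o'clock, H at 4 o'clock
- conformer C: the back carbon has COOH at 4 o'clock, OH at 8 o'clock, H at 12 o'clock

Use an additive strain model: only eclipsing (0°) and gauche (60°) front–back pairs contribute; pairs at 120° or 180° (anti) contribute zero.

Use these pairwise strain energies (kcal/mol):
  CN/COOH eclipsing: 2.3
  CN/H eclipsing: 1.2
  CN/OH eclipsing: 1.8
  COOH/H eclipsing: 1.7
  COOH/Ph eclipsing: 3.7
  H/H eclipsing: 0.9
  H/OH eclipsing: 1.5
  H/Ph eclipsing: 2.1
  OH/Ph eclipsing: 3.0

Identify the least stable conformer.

C

A is eclipsed. H at 0° is eclipsed with COOH at 0° (1.7); Ph at 120° is eclipsed with OH at 120° (3.0); CN at 240° is eclipsed with H at 240° (1.2). Total 5.9 kcal/mol.
B is eclipsed. H at 0° is eclipsed with OH at 0° (1.5); Ph at 120° is eclipsed with H at 120° (2.1); CN at 240° is eclipsed with COOH at 240° (2.3). Total 5.9 kcal/mol.
C is eclipsed. H at 0° is eclipsed with H at 0° (0.9); Ph at 120° is eclipsed with COOH at 120° (3.7); CN at 240° is eclipsed with OH at 240° (1.8). Total 6.4 kcal/mol.
C has the highest total (6.4 kcal/mol).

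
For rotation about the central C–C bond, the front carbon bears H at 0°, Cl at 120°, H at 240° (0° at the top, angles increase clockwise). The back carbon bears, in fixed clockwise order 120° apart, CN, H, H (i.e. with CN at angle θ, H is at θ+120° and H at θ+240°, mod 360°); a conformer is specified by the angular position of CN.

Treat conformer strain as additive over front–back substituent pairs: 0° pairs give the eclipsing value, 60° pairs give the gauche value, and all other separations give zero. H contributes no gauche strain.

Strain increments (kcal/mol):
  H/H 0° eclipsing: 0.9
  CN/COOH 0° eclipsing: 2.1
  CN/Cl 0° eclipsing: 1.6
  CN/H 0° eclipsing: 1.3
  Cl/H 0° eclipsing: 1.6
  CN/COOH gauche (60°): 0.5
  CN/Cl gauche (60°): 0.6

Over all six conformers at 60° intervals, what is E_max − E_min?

CN at 0° is eclipsed. H at 0° is eclipsed with CN at 0° (1.3); Cl at 120° is eclipsed with H at 120° (1.6); H at 240° is eclipsed with H at 240° (0.9). Total 3.8 kcal/mol.
CN at 60° is staggered. Cl at 120° is gauche with CN at 60° (0.6). Total 0.6 kcal/mol.
CN at 120° is eclipsed. H at 0° is eclipsed with H at 0° (0.9); Cl at 120° is eclipsed with CN at 120° (1.6); H at 240° is eclipsed with H at 240° (0.9). Total 3.4 kcal/mol.
CN at 180° is staggered. Cl at 120° is gauche with CN at 180° (0.6). Total 0.6 kcal/mol.
CN at 240° is eclipsed. H at 0° is eclipsed with H at 0° (0.9); Cl at 120° is eclipsed with H at 120° (1.6); H at 240° is eclipsed with CN at 240° (1.3). Total 3.8 kcal/mol.
CN at 300° (staggered): no non-H gauche contacts → 0.0 kcal/mol.
Max at 0° (3.8 kcal/mol), min at 300° (0.0 kcal/mol); barrier = 3.8 kcal/mol.

3.8 kcal/mol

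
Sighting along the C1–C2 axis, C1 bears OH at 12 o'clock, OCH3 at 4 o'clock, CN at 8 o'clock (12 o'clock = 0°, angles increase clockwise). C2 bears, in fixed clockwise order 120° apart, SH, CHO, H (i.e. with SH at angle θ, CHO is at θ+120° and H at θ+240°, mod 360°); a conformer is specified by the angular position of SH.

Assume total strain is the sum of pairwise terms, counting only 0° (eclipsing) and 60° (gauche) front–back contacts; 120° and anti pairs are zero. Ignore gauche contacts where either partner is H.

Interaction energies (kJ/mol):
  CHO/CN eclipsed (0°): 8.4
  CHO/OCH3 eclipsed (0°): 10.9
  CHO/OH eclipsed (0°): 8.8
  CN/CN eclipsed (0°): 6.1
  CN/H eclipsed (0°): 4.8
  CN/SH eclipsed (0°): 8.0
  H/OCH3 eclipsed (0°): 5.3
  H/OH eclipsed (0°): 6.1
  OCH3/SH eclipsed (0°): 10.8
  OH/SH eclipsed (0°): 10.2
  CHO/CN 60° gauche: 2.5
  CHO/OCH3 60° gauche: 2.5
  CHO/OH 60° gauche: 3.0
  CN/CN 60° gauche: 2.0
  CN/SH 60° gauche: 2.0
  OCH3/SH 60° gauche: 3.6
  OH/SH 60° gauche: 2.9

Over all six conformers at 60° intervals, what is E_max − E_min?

15.5 kJ/mol

SH at 0° (eclipsed): OH–SH eclipsed, OCH3–CHO eclipsed, CN–H eclipsed; 10.2 + 10.9 + 4.8 = 25.9 kJ/mol.
SH at 60° (staggered): OH–SH gauche, OCH3–SH gauche, OCH3–CHO gauche, CN–CHO gauche; 2.9 + 3.6 + 2.5 + 2.5 = 11.5 kJ/mol.
SH at 120° (eclipsed): OH–H eclipsed, OCH3–SH eclipsed, CN–CHO eclipsed; 6.1 + 10.8 + 8.4 = 25.3 kJ/mol.
SH at 180° (staggered): OH–CHO gauche, OCH3–SH gauche, CN–SH gauche, CN–CHO gauche; 3.0 + 3.6 + 2.0 + 2.5 = 11.1 kJ/mol.
SH at 240° (eclipsed): OH–CHO eclipsed, OCH3–H eclipsed, CN–SH eclipsed; 8.8 + 5.3 + 8.0 = 22.1 kJ/mol.
SH at 300° (staggered): OH–SH gauche, OH–CHO gauche, OCH3–CHO gauche, CN–SH gauche; 2.9 + 3.0 + 2.5 + 2.0 = 10.4 kJ/mol.
Max at 0° (25.9 kJ/mol), min at 300° (10.4 kJ/mol); barrier = 15.5 kJ/mol.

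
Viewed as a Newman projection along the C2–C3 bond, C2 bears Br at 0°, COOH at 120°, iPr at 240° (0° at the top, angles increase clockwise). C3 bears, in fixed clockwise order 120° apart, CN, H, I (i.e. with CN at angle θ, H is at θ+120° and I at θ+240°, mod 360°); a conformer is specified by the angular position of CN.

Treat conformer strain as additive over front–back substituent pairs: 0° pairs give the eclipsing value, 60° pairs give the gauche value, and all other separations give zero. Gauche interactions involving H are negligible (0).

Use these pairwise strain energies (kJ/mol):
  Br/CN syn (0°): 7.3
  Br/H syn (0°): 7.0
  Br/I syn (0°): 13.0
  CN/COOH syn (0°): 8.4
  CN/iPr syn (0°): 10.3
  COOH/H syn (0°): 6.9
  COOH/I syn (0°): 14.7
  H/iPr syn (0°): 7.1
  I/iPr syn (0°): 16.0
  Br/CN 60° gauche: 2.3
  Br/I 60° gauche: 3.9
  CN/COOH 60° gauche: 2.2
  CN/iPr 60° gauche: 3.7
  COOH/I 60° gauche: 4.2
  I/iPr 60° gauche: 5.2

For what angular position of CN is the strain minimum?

60°

CN at 0° (eclipsed): Br–CN eclipsed, COOH–H eclipsed, iPr–I eclipsed; 7.3 + 6.9 + 16.0 = 30.2 kJ/mol.
CN at 60° (staggered): Br–CN gauche, Br–I gauche, COOH–CN gauche, iPr–I gauche; 2.3 + 3.9 + 2.2 + 5.2 = 13.6 kJ/mol.
CN at 120° (eclipsed): Br–I eclipsed, COOH–CN eclipsed, iPr–H eclipsed; 13.0 + 8.4 + 7.1 = 28.5 kJ/mol.
CN at 180° (staggered): Br–I gauche, COOH–CN gauche, COOH–I gauche, iPr–CN gauche; 3.9 + 2.2 + 4.2 + 3.7 = 14.0 kJ/mol.
CN at 240° (eclipsed): Br–H eclipsed, COOH–I eclipsed, iPr–CN eclipsed; 7.0 + 14.7 + 10.3 = 32.0 kJ/mol.
CN at 300° (staggered): Br–CN gauche, COOH–I gauche, iPr–CN gauche, iPr–I gauche; 2.3 + 4.2 + 3.7 + 5.2 = 15.4 kJ/mol.
The minimum (13.6 kJ/mol) occurs with CN at 60°.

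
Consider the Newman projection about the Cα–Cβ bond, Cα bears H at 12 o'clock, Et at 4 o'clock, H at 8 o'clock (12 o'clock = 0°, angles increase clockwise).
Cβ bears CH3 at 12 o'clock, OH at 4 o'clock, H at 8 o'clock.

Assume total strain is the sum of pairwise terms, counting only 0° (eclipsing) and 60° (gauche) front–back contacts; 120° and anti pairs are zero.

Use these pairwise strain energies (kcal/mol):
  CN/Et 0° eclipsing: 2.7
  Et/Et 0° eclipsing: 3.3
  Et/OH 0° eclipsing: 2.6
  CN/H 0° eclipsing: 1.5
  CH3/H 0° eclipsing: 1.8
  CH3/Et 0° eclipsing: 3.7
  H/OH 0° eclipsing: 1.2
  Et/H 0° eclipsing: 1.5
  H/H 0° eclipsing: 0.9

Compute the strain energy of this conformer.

5.3 kcal/mol

This conformer (eclipsed): H(0°)/CH3(0°) eclipsed 1.8; Et(120°)/OH(120°) eclipsed 2.6; H(240°)/H(240°) eclipsed 0.9 → 5.3 kcal/mol.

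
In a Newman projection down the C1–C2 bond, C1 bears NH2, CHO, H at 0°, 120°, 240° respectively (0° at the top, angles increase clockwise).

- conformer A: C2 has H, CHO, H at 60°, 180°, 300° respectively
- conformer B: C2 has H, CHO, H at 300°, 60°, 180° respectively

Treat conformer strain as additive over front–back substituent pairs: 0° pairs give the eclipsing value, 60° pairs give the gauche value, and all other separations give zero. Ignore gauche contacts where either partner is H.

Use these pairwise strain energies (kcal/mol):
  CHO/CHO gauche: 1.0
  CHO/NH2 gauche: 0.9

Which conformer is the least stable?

B

A (staggered): CHO–CHO gauche; 1.0 = 1.0 kcal/mol.
B (staggered): NH2–CHO gauche, CHO–CHO gauche; 0.9 + 1.0 = 1.9 kcal/mol.
B has the highest total (1.9 kcal/mol).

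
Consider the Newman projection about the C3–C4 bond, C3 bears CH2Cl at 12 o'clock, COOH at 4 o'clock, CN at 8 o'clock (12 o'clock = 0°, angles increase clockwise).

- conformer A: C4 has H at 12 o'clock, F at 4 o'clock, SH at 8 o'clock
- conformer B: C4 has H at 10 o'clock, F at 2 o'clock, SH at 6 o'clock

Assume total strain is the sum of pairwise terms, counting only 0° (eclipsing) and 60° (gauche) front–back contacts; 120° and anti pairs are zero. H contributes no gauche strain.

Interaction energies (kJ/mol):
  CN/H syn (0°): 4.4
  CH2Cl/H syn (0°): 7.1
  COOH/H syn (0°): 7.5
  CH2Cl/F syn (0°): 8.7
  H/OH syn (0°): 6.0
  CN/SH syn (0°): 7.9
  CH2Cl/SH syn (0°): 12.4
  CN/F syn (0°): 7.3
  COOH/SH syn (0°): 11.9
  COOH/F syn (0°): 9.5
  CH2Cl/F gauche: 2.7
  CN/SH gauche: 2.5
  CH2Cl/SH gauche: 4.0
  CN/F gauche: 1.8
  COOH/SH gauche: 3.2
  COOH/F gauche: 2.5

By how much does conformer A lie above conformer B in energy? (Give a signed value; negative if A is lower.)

A (eclipsed): CH2Cl(0°)/H(0°) eclipsed 7.1; COOH(120°)/F(120°) eclipsed 9.5; CN(240°)/SH(240°) eclipsed 7.9 → 24.5 kJ/mol.
B (staggered): CH2Cl(0°)/F(60°) gauche 2.7; COOH(120°)/F(60°) gauche 2.5; COOH(120°)/SH(180°) gauche 3.2; CN(240°)/SH(180°) gauche 2.5 → 10.9 kJ/mol.
E(A) − E(B) = 24.5 − 10.9 = +13.6 kJ/mol.

+13.6 kJ/mol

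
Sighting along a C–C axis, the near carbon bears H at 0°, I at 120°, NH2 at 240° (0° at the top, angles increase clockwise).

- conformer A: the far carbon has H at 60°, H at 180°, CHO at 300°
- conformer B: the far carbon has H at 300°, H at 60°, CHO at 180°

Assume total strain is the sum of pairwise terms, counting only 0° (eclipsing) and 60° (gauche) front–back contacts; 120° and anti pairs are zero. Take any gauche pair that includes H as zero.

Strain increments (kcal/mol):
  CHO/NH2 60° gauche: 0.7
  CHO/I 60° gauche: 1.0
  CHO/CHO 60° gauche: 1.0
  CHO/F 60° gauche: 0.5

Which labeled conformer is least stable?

A (staggered): NH2–CHO gauche; 0.7 = 0.7 kcal/mol.
B (staggered): I–CHO gauche, NH2–CHO gauche; 1.0 + 0.7 = 1.7 kcal/mol.
B has the highest total (1.7 kcal/mol).

B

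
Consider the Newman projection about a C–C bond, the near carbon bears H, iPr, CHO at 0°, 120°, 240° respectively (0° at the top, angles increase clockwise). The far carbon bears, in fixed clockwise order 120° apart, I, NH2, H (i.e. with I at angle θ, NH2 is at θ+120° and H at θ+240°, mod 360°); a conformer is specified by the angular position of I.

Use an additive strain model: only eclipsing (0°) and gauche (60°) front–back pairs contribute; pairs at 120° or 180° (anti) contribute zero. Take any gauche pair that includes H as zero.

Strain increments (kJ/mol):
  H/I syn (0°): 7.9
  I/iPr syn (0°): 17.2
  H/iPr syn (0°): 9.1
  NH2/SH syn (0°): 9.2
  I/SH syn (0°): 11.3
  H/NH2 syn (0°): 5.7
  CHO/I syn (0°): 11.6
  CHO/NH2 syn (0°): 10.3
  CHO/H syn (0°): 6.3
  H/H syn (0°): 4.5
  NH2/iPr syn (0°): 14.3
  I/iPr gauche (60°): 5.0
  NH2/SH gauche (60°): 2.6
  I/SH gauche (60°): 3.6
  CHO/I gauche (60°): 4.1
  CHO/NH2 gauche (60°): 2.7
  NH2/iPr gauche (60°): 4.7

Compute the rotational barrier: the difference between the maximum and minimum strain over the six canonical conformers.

23.2 kJ/mol

I at 0° (eclipsed): H(0°)/I(0°) eclipsed 7.9; iPr(120°)/NH2(120°) eclipsed 14.3; CHO(240°)/H(240°) eclipsed 6.3 → 28.5 kJ/mol.
I at 60° (staggered): iPr(120°)/I(60°) gauche 5.0; iPr(120°)/NH2(180°) gauche 4.7; CHO(240°)/NH2(180°) gauche 2.7 → 12.4 kJ/mol.
I at 120° (eclipsed): H(0°)/H(0°) eclipsed 4.5; iPr(120°)/I(120°) eclipsed 17.2; CHO(240°)/NH2(240°) eclipsed 10.3 → 32.0 kJ/mol.
I at 180° (staggered): iPr(120°)/I(180°) gauche 5.0; CHO(240°)/I(180°) gauche 4.1; CHO(240°)/NH2(300°) gauche 2.7 → 11.8 kJ/mol.
I at 240° (eclipsed): H(0°)/NH2(0°) eclipsed 5.7; iPr(120°)/H(120°) eclipsed 9.1; CHO(240°)/I(240°) eclipsed 11.6 → 26.4 kJ/mol.
I at 300° (staggered): iPr(120°)/NH2(60°) gauche 4.7; CHO(240°)/I(300°) gauche 4.1 → 8.8 kJ/mol.
Max at 120° (32.0 kJ/mol), min at 300° (8.8 kJ/mol); barrier = 23.2 kJ/mol.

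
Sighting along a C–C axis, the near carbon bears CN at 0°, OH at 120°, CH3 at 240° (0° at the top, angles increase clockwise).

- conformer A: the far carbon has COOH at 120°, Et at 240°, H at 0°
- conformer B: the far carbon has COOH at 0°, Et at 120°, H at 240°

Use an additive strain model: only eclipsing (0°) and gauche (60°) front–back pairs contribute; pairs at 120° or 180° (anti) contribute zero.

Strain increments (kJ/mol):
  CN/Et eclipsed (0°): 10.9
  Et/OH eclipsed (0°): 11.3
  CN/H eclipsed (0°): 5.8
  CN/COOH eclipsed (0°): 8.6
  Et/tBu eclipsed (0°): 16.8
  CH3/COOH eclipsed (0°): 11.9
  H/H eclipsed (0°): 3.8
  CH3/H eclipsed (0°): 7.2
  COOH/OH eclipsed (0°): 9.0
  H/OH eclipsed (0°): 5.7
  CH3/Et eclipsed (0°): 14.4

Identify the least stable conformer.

A (eclipsed): CN(0°)/H(0°) eclipsed 5.8; OH(120°)/COOH(120°) eclipsed 9.0; CH3(240°)/Et(240°) eclipsed 14.4 → 29.2 kJ/mol.
B (eclipsed): CN(0°)/COOH(0°) eclipsed 8.6; OH(120°)/Et(120°) eclipsed 11.3; CH3(240°)/H(240°) eclipsed 7.2 → 27.1 kJ/mol.
A has the highest total (29.2 kJ/mol).

A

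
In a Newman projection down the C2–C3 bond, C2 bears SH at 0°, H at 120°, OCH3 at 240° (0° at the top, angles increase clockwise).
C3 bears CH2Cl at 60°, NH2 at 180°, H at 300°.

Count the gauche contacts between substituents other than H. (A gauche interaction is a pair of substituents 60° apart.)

Non-H gauche pairs: SH(0°)/CH2Cl(60°); OCH3(240°)/NH2(180°) — 2 interactions.

2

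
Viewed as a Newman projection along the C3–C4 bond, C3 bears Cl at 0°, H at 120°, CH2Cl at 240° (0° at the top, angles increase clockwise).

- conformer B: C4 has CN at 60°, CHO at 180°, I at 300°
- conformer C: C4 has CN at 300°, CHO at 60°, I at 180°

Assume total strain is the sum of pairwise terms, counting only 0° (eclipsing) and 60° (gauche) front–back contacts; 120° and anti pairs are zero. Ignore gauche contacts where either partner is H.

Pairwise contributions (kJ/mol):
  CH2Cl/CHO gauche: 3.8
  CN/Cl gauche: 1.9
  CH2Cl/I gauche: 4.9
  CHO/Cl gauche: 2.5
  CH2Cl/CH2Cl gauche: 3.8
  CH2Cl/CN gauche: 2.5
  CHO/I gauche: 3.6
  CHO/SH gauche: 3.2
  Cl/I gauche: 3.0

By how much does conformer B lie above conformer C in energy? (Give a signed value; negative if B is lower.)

B is staggered. Cl at 0° is gauche with CN at 60° (1.9); Cl at 0° is gauche with I at 300° (3.0); CH2Cl at 240° is gauche with CHO at 180° (3.8); CH2Cl at 240° is gauche with I at 300° (4.9). Total 13.6 kJ/mol.
C is staggered. Cl at 0° is gauche with CN at 300° (1.9); Cl at 0° is gauche with CHO at 60° (2.5); CH2Cl at 240° is gauche with CN at 300° (2.5); CH2Cl at 240° is gauche with I at 180° (4.9). Total 11.8 kJ/mol.
E(B) − E(C) = 13.6 − 11.8 = +1.8 kJ/mol.

+1.8 kJ/mol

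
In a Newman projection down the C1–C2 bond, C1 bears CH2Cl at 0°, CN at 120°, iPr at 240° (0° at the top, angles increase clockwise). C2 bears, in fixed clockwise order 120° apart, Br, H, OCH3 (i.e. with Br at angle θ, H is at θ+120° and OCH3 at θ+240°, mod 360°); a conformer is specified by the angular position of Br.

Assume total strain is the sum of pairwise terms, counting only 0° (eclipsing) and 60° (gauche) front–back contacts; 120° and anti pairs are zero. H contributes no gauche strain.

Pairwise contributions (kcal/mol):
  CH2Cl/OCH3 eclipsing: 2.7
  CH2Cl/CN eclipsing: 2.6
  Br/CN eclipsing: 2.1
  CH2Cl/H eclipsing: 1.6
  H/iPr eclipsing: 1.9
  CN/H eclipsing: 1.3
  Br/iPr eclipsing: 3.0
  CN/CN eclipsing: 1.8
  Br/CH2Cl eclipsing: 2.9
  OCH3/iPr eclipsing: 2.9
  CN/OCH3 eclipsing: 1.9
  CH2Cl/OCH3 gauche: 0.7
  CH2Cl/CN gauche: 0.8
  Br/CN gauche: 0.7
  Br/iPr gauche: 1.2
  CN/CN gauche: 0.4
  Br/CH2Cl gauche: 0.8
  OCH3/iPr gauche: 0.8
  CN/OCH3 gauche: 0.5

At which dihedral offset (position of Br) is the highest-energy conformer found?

Br at 0° is eclipsed. CH2Cl at 0° is eclipsed with Br at 0° (2.9); CN at 120° is eclipsed with H at 120° (1.3); iPr at 240° is eclipsed with OCH3 at 240° (2.9). Total 7.1 kcal/mol.
Br at 60° is staggered. CH2Cl at 0° is gauche with Br at 60° (0.8); CH2Cl at 0° is gauche with OCH3 at 300° (0.7); CN at 120° is gauche with Br at 60° (0.7); iPr at 240° is gauche with OCH3 at 300° (0.8). Total 3.0 kcal/mol.
Br at 120° is eclipsed. CH2Cl at 0° is eclipsed with OCH3 at 0° (2.7); CN at 120° is eclipsed with Br at 120° (2.1); iPr at 240° is eclipsed with H at 240° (1.9). Total 6.7 kcal/mol.
Br at 180° is staggered. CH2Cl at 0° is gauche with OCH3 at 60° (0.7); CN at 120° is gauche with Br at 180° (0.7); CN at 120° is gauche with OCH3 at 60° (0.5); iPr at 240° is gauche with Br at 180° (1.2). Total 3.1 kcal/mol.
Br at 240° is eclipsed. CH2Cl at 0° is eclipsed with H at 0° (1.6); CN at 120° is eclipsed with OCH3 at 120° (1.9); iPr at 240° is eclipsed with Br at 240° (3.0). Total 6.5 kcal/mol.
Br at 300° is staggered. CH2Cl at 0° is gauche with Br at 300° (0.8); CN at 120° is gauche with OCH3 at 180° (0.5); iPr at 240° is gauche with Br at 300° (1.2); iPr at 240° is gauche with OCH3 at 180° (0.8). Total 3.3 kcal/mol.
The maximum (7.1 kcal/mol) occurs with Br at 0°.

0°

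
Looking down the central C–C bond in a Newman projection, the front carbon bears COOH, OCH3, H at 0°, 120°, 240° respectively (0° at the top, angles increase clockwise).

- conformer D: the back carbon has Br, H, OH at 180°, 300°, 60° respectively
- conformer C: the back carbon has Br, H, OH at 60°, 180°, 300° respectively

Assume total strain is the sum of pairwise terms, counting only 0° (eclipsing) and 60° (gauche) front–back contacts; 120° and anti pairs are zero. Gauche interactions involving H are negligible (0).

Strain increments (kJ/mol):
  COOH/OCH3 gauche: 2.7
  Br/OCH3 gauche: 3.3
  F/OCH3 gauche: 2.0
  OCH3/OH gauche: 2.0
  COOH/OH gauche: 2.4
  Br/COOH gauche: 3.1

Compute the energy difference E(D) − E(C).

D (staggered): COOH(0°)/OH(60°) gauche 2.4; OCH3(120°)/Br(180°) gauche 3.3; OCH3(120°)/OH(60°) gauche 2.0 → 7.7 kJ/mol.
C (staggered): COOH(0°)/Br(60°) gauche 3.1; COOH(0°)/OH(300°) gauche 2.4; OCH3(120°)/Br(60°) gauche 3.3 → 8.8 kJ/mol.
E(D) − E(C) = 7.7 − 8.8 = -1.1 kJ/mol.

-1.1 kJ/mol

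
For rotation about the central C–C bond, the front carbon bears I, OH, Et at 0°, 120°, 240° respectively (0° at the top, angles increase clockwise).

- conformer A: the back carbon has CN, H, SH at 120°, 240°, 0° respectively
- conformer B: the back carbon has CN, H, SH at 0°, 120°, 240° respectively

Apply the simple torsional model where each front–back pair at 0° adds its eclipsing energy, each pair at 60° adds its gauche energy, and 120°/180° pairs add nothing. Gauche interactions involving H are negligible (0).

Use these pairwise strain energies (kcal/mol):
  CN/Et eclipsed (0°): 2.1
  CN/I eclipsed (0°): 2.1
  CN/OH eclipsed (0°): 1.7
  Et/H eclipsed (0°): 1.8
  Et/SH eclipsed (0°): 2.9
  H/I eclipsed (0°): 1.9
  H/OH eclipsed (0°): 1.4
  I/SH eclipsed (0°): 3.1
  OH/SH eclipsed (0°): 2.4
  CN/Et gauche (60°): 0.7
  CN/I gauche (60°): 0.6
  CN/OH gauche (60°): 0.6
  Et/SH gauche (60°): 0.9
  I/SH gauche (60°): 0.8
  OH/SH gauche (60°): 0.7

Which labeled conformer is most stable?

B

A (eclipsed): I–SH eclipsed, OH–CN eclipsed, Et–H eclipsed; 3.1 + 1.7 + 1.8 = 6.6 kcal/mol.
B (eclipsed): I–CN eclipsed, OH–H eclipsed, Et–SH eclipsed; 2.1 + 1.4 + 2.9 = 6.4 kcal/mol.
B has the lowest total (6.4 kcal/mol).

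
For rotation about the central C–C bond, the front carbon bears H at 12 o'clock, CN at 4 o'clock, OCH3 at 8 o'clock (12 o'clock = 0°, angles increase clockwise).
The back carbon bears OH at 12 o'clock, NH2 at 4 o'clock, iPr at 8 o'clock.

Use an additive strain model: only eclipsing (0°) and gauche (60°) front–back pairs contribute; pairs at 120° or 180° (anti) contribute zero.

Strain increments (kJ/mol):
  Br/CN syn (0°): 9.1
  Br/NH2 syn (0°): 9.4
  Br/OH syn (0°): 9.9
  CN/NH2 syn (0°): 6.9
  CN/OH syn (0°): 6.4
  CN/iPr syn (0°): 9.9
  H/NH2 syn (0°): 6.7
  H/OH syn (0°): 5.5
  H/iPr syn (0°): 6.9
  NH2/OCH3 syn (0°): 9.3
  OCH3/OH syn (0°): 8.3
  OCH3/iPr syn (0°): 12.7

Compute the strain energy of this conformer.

This conformer (eclipsed): H(0°)/OH(0°) eclipsed 5.5; CN(120°)/NH2(120°) eclipsed 6.9; OCH3(240°)/iPr(240°) eclipsed 12.7 → 25.1 kJ/mol.

25.1 kJ/mol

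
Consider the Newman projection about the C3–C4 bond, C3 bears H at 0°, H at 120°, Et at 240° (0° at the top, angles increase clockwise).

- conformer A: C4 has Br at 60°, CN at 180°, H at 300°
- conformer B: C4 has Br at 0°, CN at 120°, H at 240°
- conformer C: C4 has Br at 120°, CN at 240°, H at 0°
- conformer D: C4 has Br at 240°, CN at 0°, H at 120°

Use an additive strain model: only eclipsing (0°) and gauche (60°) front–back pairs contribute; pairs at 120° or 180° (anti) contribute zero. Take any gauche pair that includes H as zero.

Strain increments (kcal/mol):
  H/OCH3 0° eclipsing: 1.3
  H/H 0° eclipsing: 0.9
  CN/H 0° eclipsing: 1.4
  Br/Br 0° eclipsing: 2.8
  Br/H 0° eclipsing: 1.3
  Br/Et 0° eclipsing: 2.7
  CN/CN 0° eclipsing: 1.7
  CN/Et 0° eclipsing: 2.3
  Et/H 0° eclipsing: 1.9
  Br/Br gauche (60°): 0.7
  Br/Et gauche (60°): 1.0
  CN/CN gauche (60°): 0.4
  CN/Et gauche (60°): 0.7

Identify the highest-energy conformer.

A (staggered): Et–CN gauche; 0.7 = 0.7 kcal/mol.
B (eclipsed): H–Br eclipsed, H–CN eclipsed, Et–H eclipsed; 1.3 + 1.4 + 1.9 = 4.6 kcal/mol.
C (eclipsed): H–H eclipsed, H–Br eclipsed, Et–CN eclipsed; 0.9 + 1.3 + 2.3 = 4.5 kcal/mol.
D (eclipsed): H–CN eclipsed, H–H eclipsed, Et–Br eclipsed; 1.4 + 0.9 + 2.7 = 5.0 kcal/mol.
D has the highest total (5.0 kcal/mol).

D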